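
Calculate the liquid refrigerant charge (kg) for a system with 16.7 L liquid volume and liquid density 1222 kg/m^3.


Charge = V * rho / 1000
Charge = 16.7 * 1222 / 1000
Charge = 20.41 kg

20.41


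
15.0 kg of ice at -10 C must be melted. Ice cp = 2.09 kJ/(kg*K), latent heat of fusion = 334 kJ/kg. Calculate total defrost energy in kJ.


Sensible heat = cp * dT = 2.09 * 10 = 20.9 kJ/kg
Total per kg = 20.9 + 334 = 354.9 kJ/kg
Q = m * total = 15.0 * 354.9
Q = 5323.5 kJ

5323.5


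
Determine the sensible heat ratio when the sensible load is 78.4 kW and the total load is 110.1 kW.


SHR = Q_sensible / Q_total
SHR = 78.4 / 110.1
SHR = 0.712

0.712


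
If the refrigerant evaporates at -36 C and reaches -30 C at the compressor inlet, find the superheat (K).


Superheat = T_suction - T_evap
Superheat = -30 - (-36)
Superheat = 6 K

6


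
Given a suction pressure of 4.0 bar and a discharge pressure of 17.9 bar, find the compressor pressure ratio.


PR = P_high / P_low
PR = 17.9 / 4.0
PR = 4.475

4.475


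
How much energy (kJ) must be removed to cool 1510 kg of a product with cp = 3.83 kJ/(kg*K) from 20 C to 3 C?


dT = 20 - (3) = 17 K
Q = m * cp * dT = 1510 * 3.83 * 17
Q = 98316 kJ

98316


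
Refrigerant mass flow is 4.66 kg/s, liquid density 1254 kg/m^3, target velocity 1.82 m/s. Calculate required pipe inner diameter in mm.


A = m_dot / (rho * v) = 4.66 / (1254 * 1.82) = 0.002041817831 m^2
d = sqrt(4*A/pi) * 1000
d = 51.0 mm

51.0


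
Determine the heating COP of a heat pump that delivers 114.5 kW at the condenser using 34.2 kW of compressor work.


COP_hp = Q_cond / W
COP_hp = 114.5 / 34.2
COP_hp = 3.348

3.348


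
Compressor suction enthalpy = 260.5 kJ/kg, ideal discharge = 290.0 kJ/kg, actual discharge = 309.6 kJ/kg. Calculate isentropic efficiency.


dh_ideal = 290.0 - 260.5 = 29.5 kJ/kg
dh_actual = 309.6 - 260.5 = 49.1 kJ/kg
eta_s = dh_ideal / dh_actual = 29.5 / 49.1
eta_s = 0.6008

0.6008


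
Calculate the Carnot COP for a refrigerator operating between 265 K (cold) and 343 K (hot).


dT = 343 - 265 = 78 K
COP_carnot = T_cold / dT = 265 / 78
COP_carnot = 3.397

3.397


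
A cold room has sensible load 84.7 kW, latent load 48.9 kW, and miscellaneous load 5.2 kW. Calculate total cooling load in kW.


Q_total = Q_s + Q_l + Q_misc
Q_total = 84.7 + 48.9 + 5.2
Q_total = 138.8 kW

138.8


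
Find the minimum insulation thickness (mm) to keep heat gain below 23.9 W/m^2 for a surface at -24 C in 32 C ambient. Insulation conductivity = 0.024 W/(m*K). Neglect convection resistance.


dT = 32 - (-24) = 56 K
thickness = k * dT / q_max * 1000
thickness = 0.024 * 56 / 23.9 * 1000
thickness = 56.2 mm

56.2


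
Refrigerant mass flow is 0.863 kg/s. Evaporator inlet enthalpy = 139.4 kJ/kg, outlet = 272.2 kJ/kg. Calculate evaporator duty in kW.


dh = 272.2 - 139.4 = 132.8 kJ/kg
Q_evap = m_dot * dh = 0.863 * 132.8
Q_evap = 114.61 kW

114.61


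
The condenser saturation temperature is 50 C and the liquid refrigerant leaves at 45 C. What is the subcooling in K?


Subcooling = T_cond - T_liquid
Subcooling = 50 - 45
Subcooling = 5 K

5


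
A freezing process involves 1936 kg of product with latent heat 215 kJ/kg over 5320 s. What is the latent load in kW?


Q_lat = m * h_fg / t
Q_lat = 1936 * 215 / 5320
Q_lat = 78.24 kW

78.24


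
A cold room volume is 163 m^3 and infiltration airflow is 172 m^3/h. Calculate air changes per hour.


ACH = flow / volume
ACH = 172 / 163
ACH = 1.055

1.055


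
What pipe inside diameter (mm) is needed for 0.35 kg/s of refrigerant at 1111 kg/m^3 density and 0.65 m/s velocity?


A = m_dot / (rho * v) = 0.35 / (1111 * 0.65) = 0.000484663851 m^2
d = sqrt(4*A/pi) * 1000
d = 24.8 mm

24.8


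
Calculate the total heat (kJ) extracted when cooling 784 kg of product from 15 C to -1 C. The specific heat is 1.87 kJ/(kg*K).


dT = 15 - (-1) = 16 K
Q = m * cp * dT = 784 * 1.87 * 16
Q = 23457 kJ

23457


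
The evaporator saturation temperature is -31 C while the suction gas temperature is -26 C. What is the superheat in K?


Superheat = T_suction - T_evap
Superheat = -26 - (-31)
Superheat = 5 K

5


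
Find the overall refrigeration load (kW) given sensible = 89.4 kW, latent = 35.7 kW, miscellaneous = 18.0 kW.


Q_total = Q_s + Q_l + Q_misc
Q_total = 89.4 + 35.7 + 18.0
Q_total = 143.1 kW

143.1


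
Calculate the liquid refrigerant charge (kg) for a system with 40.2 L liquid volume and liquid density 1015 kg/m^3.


Charge = V * rho / 1000
Charge = 40.2 * 1015 / 1000
Charge = 40.8 kg

40.8


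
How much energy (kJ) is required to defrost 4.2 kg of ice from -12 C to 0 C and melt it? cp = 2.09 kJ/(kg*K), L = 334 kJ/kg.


Sensible heat = cp * dT = 2.09 * 12 = 25.08 kJ/kg
Total per kg = 25.08 + 334 = 359.08 kJ/kg
Q = m * total = 4.2 * 359.08
Q = 1508.1 kJ

1508.1


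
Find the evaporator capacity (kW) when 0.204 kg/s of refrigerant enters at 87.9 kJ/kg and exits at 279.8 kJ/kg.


dh = 279.8 - 87.9 = 191.9 kJ/kg
Q_evap = m_dot * dh = 0.204 * 191.9
Q_evap = 39.15 kW

39.15


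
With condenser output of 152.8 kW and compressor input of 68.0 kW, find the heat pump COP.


COP_hp = Q_cond / W
COP_hp = 152.8 / 68.0
COP_hp = 2.247

2.247


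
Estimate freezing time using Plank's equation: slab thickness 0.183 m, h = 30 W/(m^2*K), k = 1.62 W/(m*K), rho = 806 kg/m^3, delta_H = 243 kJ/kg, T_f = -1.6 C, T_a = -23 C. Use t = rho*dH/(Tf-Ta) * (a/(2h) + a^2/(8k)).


dT = -1.6 - (-23) = 21.4 K
term1 = a/(2h) = 0.183/(2*30) = 0.00305
term2 = a^2/(8k) = 0.183^2/(8*1.62) = 0.002584027778
t = rho*dH*1000/dT * (term1 + term2)
t = 806*243*1000/21.4 * (0.00305 + 0.002584027778)
t = 51564 s

51564


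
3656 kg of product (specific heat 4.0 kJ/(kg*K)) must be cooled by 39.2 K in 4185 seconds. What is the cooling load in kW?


Q = m * cp * dT / t
Q = 3656 * 4.0 * 39.2 / 4185
Q = 136.98 kW

136.98


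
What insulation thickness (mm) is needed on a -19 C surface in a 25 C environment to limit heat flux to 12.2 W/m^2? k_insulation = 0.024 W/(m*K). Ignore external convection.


dT = 25 - (-19) = 44 K
thickness = k * dT / q_max * 1000
thickness = 0.024 * 44 / 12.2 * 1000
thickness = 86.6 mm

86.6


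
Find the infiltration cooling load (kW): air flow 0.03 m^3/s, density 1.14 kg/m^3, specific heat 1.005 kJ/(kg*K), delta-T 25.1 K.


Q = V_dot * rho * cp * dT
Q = 0.03 * 1.14 * 1.005 * 25.1
Q = 0.863 kW

0.863


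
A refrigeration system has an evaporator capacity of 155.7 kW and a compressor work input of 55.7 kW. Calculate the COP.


COP = Q_evap / W
COP = 155.7 / 55.7
COP = 2.795

2.795


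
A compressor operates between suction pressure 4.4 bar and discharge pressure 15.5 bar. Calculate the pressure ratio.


PR = P_high / P_low
PR = 15.5 / 4.4
PR = 3.523

3.523


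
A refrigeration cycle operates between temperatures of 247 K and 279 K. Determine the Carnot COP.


dT = 279 - 247 = 32 K
COP_carnot = T_cold / dT = 247 / 32
COP_carnot = 7.719

7.719


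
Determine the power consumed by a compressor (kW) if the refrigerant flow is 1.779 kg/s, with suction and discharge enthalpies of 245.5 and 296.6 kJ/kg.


dh = 296.6 - 245.5 = 51.1 kJ/kg
W = m_dot * dh = 1.779 * 51.1 = 90.91 kW

90.91


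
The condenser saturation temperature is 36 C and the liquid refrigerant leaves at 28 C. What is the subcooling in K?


Subcooling = T_cond - T_liquid
Subcooling = 36 - 28
Subcooling = 8 K

8


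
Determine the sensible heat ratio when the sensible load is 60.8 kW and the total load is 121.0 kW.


SHR = Q_sensible / Q_total
SHR = 60.8 / 121.0
SHR = 0.502

0.502


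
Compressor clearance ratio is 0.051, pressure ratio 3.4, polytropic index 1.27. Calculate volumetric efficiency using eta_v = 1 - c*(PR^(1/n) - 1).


PR^(1/n) = 3.4^(1/1.27) = 2.62112261
eta_v = 1 - 0.051 * (2.62112261 - 1)
eta_v = 0.9173

0.9173


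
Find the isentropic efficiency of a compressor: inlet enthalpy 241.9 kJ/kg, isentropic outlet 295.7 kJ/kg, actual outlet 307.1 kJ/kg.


dh_ideal = 295.7 - 241.9 = 53.8 kJ/kg
dh_actual = 307.1 - 241.9 = 65.2 kJ/kg
eta_s = dh_ideal / dh_actual = 53.8 / 65.2
eta_s = 0.8252

0.8252


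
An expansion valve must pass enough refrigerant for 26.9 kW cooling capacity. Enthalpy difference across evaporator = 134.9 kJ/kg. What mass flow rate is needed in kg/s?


m_dot = Q / dh
m_dot = 26.9 / 134.9
m_dot = 0.1994 kg/s

0.1994


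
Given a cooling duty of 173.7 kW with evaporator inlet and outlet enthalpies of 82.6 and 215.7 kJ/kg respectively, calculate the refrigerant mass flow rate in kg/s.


dh = 215.7 - 82.6 = 133.1 kJ/kg
m_dot = Q / dh = 173.7 / 133.1 = 1.305 kg/s

1.305


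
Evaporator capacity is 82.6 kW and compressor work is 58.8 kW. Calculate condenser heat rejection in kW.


Q_cond = Q_evap + W
Q_cond = 82.6 + 58.8
Q_cond = 141.4 kW

141.4


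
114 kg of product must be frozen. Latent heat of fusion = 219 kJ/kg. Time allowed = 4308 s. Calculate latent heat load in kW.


Q_lat = m * h_fg / t
Q_lat = 114 * 219 / 4308
Q_lat = 5.8 kW

5.8


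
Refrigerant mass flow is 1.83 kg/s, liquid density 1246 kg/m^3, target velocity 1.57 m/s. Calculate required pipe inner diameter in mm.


A = m_dot / (rho * v) = 1.83 / (1246 * 1.57) = 0.0009354776048 m^2
d = sqrt(4*A/pi) * 1000
d = 34.5 mm

34.5


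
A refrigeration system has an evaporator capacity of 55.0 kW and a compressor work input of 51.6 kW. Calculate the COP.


COP = Q_evap / W
COP = 55.0 / 51.6
COP = 1.066

1.066


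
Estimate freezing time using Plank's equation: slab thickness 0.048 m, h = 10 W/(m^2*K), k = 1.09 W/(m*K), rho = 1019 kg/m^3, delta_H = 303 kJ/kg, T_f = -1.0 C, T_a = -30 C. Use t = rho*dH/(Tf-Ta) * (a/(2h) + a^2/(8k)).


dT = -1.0 - (-30) = 29.0 K
term1 = a/(2h) = 0.048/(2*10) = 0.0024
term2 = a^2/(8k) = 0.048^2/(8*1.09) = 0.0002642201835
t = rho*dH*1000/dT * (term1 + term2)
t = 1019*303*1000/29.0 * (0.0024 + 0.0002642201835)
t = 28365 s

28365


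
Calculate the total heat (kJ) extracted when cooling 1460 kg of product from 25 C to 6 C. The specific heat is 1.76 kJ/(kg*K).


dT = 25 - (6) = 19 K
Q = m * cp * dT = 1460 * 1.76 * 19
Q = 48822 kJ

48822


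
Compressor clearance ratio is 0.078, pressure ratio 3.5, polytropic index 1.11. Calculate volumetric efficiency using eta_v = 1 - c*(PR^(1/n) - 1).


PR^(1/n) = 3.5^(1/1.11) = 3.09137287
eta_v = 1 - 0.078 * (3.09137287 - 1)
eta_v = 0.8369

0.8369


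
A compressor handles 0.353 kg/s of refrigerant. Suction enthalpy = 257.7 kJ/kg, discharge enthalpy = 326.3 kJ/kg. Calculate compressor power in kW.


dh = 326.3 - 257.7 = 68.6 kJ/kg
W = m_dot * dh = 0.353 * 68.6 = 24.22 kW

24.22


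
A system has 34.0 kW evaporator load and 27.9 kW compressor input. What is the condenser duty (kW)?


Q_cond = Q_evap + W
Q_cond = 34.0 + 27.9
Q_cond = 61.9 kW

61.9


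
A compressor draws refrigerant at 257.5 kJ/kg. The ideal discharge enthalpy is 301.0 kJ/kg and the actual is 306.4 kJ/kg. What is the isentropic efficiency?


dh_ideal = 301.0 - 257.5 = 43.5 kJ/kg
dh_actual = 306.4 - 257.5 = 48.9 kJ/kg
eta_s = dh_ideal / dh_actual = 43.5 / 48.9
eta_s = 0.8896

0.8896


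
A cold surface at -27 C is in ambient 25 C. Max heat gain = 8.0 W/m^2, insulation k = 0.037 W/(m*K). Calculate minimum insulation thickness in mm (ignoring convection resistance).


dT = 25 - (-27) = 52 K
thickness = k * dT / q_max * 1000
thickness = 0.037 * 52 / 8.0 * 1000
thickness = 240.5 mm

240.5


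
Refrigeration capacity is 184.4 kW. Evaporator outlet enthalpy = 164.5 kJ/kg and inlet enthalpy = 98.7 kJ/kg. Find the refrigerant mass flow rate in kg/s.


dh = 164.5 - 98.7 = 65.8 kJ/kg
m_dot = Q / dh = 184.4 / 65.8 = 2.8024 kg/s

2.8024


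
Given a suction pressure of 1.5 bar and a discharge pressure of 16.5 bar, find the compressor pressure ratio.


PR = P_high / P_low
PR = 16.5 / 1.5
PR = 11.0

11.0


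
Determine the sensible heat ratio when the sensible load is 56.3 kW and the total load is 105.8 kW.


SHR = Q_sensible / Q_total
SHR = 56.3 / 105.8
SHR = 0.532

0.532


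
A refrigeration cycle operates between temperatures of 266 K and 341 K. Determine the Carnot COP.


dT = 341 - 266 = 75 K
COP_carnot = T_cold / dT = 266 / 75
COP_carnot = 3.547

3.547


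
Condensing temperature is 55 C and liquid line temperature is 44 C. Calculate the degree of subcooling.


Subcooling = T_cond - T_liquid
Subcooling = 55 - 44
Subcooling = 11 K

11


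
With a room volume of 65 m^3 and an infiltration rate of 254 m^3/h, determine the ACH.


ACH = flow / volume
ACH = 254 / 65
ACH = 3.908

3.908


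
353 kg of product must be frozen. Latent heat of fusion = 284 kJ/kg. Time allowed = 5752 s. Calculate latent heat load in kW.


Q_lat = m * h_fg / t
Q_lat = 353 * 284 / 5752
Q_lat = 17.43 kW

17.43


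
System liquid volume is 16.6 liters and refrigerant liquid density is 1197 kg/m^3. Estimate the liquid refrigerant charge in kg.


Charge = V * rho / 1000
Charge = 16.6 * 1197 / 1000
Charge = 19.87 kg

19.87


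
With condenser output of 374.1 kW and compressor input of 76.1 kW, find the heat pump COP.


COP_hp = Q_cond / W
COP_hp = 374.1 / 76.1
COP_hp = 4.916

4.916


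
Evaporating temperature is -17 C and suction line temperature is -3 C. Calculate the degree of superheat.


Superheat = T_suction - T_evap
Superheat = -3 - (-17)
Superheat = 14 K

14


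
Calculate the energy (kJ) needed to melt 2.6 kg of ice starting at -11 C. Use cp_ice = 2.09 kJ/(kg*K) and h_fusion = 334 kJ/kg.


Sensible heat = cp * dT = 2.09 * 11 = 22.99 kJ/kg
Total per kg = 22.99 + 334 = 356.99 kJ/kg
Q = m * total = 2.6 * 356.99
Q = 928.2 kJ

928.2


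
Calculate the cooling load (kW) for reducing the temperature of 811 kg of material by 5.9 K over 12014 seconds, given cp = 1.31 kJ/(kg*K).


Q = m * cp * dT / t
Q = 811 * 1.31 * 5.9 / 12014
Q = 0.522 kW

0.522


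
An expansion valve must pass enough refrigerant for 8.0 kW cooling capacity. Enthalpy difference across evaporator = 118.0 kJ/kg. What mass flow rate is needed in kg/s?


m_dot = Q / dh
m_dot = 8.0 / 118.0
m_dot = 0.0678 kg/s

0.0678


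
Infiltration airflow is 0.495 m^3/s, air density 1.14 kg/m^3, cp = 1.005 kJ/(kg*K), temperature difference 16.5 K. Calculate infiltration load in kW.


Q = V_dot * rho * cp * dT
Q = 0.495 * 1.14 * 1.005 * 16.5
Q = 9.358 kW

9.358


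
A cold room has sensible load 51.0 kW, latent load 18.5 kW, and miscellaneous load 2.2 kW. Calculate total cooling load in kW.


Q_total = Q_s + Q_l + Q_misc
Q_total = 51.0 + 18.5 + 2.2
Q_total = 71.7 kW

71.7


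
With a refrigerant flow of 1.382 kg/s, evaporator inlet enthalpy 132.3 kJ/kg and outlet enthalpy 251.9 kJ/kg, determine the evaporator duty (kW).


dh = 251.9 - 132.3 = 119.6 kJ/kg
Q_evap = m_dot * dh = 1.382 * 119.6
Q_evap = 165.29 kW

165.29


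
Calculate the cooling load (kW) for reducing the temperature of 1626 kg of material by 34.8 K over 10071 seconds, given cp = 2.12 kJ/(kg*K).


Q = m * cp * dT / t
Q = 1626 * 2.12 * 34.8 / 10071
Q = 11.911 kW

11.911


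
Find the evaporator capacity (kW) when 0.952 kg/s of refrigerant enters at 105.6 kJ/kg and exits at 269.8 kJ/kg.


dh = 269.8 - 105.6 = 164.2 kJ/kg
Q_evap = m_dot * dh = 0.952 * 164.2
Q_evap = 156.32 kW

156.32


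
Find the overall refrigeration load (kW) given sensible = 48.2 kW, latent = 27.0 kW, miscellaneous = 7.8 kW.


Q_total = Q_s + Q_l + Q_misc
Q_total = 48.2 + 27.0 + 7.8
Q_total = 83.0 kW

83.0


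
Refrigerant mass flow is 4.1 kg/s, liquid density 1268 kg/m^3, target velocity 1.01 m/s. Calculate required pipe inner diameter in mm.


A = m_dot / (rho * v) = 4.1 / (1268 * 1.01) = 0.003201424243 m^2
d = sqrt(4*A/pi) * 1000
d = 63.8 mm

63.8


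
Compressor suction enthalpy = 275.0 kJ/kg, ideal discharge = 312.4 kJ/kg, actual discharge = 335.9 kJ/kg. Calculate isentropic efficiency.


dh_ideal = 312.4 - 275.0 = 37.4 kJ/kg
dh_actual = 335.9 - 275.0 = 60.9 kJ/kg
eta_s = dh_ideal / dh_actual = 37.4 / 60.9
eta_s = 0.6141

0.6141


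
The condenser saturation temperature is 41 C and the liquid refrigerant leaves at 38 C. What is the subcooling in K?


Subcooling = T_cond - T_liquid
Subcooling = 41 - 38
Subcooling = 3 K

3


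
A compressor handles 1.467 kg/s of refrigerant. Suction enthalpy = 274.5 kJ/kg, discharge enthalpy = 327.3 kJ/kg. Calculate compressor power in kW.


dh = 327.3 - 274.5 = 52.8 kJ/kg
W = m_dot * dh = 1.467 * 52.8 = 77.46 kW

77.46


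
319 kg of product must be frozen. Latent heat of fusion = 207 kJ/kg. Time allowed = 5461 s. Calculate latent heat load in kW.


Q_lat = m * h_fg / t
Q_lat = 319 * 207 / 5461
Q_lat = 12.09 kW

12.09


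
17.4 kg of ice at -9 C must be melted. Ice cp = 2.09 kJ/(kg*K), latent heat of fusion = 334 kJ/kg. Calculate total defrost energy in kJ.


Sensible heat = cp * dT = 2.09 * 9 = 18.81 kJ/kg
Total per kg = 18.81 + 334 = 352.81 kJ/kg
Q = m * total = 17.4 * 352.81
Q = 6138.9 kJ

6138.9


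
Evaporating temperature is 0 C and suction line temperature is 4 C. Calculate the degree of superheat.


Superheat = T_suction - T_evap
Superheat = 4 - (0)
Superheat = 4 K

4


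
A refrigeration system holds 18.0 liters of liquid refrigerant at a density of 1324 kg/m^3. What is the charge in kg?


Charge = V * rho / 1000
Charge = 18.0 * 1324 / 1000
Charge = 23.83 kg

23.83


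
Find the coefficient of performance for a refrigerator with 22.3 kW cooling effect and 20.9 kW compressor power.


COP = Q_evap / W
COP = 22.3 / 20.9
COP = 1.067

1.067


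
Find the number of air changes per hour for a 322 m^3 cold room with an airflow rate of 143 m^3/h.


ACH = flow / volume
ACH = 143 / 322
ACH = 0.444

0.444


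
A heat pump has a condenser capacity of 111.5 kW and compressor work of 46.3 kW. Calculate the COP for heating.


COP_hp = Q_cond / W
COP_hp = 111.5 / 46.3
COP_hp = 2.408

2.408


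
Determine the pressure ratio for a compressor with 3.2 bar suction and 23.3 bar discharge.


PR = P_high / P_low
PR = 23.3 / 3.2
PR = 7.281

7.281


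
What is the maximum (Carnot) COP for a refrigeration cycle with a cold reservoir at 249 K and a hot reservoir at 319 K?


dT = 319 - 249 = 70 K
COP_carnot = T_cold / dT = 249 / 70
COP_carnot = 3.557

3.557


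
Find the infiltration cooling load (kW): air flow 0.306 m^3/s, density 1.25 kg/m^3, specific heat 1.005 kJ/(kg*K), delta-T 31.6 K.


Q = V_dot * rho * cp * dT
Q = 0.306 * 1.25 * 1.005 * 31.6
Q = 12.147 kW

12.147


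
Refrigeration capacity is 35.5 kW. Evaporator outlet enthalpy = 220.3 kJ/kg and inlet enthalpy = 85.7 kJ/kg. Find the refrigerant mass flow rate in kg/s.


dh = 220.3 - 85.7 = 134.6 kJ/kg
m_dot = Q / dh = 35.5 / 134.6 = 0.2637 kg/s

0.2637


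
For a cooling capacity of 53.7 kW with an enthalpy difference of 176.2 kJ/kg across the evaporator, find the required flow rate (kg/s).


m_dot = Q / dh
m_dot = 53.7 / 176.2
m_dot = 0.3048 kg/s

0.3048


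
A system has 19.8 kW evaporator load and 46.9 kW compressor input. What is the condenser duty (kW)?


Q_cond = Q_evap + W
Q_cond = 19.8 + 46.9
Q_cond = 66.7 kW

66.7


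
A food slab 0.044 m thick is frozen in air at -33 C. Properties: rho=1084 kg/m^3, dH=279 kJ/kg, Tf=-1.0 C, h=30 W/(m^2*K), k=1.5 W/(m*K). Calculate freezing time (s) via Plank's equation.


dT = -1.0 - (-33) = 32.0 K
term1 = a/(2h) = 0.044/(2*30) = 0.0007333333333
term2 = a^2/(8k) = 0.044^2/(8*1.5) = 0.0001613333333
t = rho*dH*1000/dT * (term1 + term2)
t = 1084*279*1000/32.0 * (0.0007333333333 + 0.0001613333333)
t = 8456 s

8456


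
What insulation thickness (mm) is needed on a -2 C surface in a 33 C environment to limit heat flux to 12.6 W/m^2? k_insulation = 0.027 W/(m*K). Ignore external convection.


dT = 33 - (-2) = 35 K
thickness = k * dT / q_max * 1000
thickness = 0.027 * 35 / 12.6 * 1000
thickness = 75.0 mm

75.0


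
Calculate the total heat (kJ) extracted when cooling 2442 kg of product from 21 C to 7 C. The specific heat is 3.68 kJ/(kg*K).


dT = 21 - (7) = 14 K
Q = m * cp * dT = 2442 * 3.68 * 14
Q = 125812 kJ

125812


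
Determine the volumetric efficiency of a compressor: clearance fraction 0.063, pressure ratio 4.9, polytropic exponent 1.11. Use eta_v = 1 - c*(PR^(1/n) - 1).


PR^(1/n) = 4.9^(1/1.11) = 4.18599081
eta_v = 1 - 0.063 * (4.18599081 - 1)
eta_v = 0.7993

0.7993


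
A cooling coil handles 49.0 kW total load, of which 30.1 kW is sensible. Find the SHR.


SHR = Q_sensible / Q_total
SHR = 30.1 / 49.0
SHR = 0.614

0.614


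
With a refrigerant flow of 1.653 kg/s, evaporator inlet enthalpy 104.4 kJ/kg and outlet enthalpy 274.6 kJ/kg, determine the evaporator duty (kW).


dh = 274.6 - 104.4 = 170.2 kJ/kg
Q_evap = m_dot * dh = 1.653 * 170.2
Q_evap = 281.34 kW

281.34


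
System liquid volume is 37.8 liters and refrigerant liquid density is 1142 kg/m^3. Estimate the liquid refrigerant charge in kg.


Charge = V * rho / 1000
Charge = 37.8 * 1142 / 1000
Charge = 43.17 kg

43.17


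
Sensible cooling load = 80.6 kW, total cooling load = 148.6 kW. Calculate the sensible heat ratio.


SHR = Q_sensible / Q_total
SHR = 80.6 / 148.6
SHR = 0.542

0.542


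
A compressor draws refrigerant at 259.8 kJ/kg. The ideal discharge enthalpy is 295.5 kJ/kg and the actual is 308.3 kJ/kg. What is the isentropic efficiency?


dh_ideal = 295.5 - 259.8 = 35.7 kJ/kg
dh_actual = 308.3 - 259.8 = 48.5 kJ/kg
eta_s = dh_ideal / dh_actual = 35.7 / 48.5
eta_s = 0.7361

0.7361


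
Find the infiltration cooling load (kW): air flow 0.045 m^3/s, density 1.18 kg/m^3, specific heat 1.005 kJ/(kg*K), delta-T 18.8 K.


Q = V_dot * rho * cp * dT
Q = 0.045 * 1.18 * 1.005 * 18.8
Q = 1.003 kW

1.003


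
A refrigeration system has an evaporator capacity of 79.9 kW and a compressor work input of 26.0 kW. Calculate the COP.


COP = Q_evap / W
COP = 79.9 / 26.0
COP = 3.073

3.073


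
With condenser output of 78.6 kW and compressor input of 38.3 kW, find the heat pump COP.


COP_hp = Q_cond / W
COP_hp = 78.6 / 38.3
COP_hp = 2.052

2.052


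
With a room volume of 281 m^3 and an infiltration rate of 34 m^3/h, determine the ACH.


ACH = flow / volume
ACH = 34 / 281
ACH = 0.121

0.121


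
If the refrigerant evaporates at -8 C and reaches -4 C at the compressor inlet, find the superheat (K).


Superheat = T_suction - T_evap
Superheat = -4 - (-8)
Superheat = 4 K

4


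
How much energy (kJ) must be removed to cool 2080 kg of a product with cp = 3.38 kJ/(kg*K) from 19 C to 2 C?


dT = 19 - (2) = 17 K
Q = m * cp * dT = 2080 * 3.38 * 17
Q = 119517 kJ

119517


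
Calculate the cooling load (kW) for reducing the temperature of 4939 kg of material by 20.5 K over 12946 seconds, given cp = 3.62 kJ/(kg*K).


Q = m * cp * dT / t
Q = 4939 * 3.62 * 20.5 / 12946
Q = 28.312 kW

28.312


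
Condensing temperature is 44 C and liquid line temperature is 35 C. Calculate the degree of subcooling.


Subcooling = T_cond - T_liquid
Subcooling = 44 - 35
Subcooling = 9 K

9


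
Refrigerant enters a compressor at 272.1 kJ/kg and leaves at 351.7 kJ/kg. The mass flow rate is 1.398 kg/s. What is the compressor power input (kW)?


dh = 351.7 - 272.1 = 79.6 kJ/kg
W = m_dot * dh = 1.398 * 79.6 = 111.28 kW

111.28


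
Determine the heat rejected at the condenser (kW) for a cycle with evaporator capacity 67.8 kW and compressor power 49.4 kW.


Q_cond = Q_evap + W
Q_cond = 67.8 + 49.4
Q_cond = 117.2 kW

117.2


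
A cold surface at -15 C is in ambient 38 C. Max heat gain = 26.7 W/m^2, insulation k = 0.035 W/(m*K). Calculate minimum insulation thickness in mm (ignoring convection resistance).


dT = 38 - (-15) = 53 K
thickness = k * dT / q_max * 1000
thickness = 0.035 * 53 / 26.7 * 1000
thickness = 69.5 mm

69.5


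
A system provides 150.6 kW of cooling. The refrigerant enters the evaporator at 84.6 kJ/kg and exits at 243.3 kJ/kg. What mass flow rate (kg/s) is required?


dh = 243.3 - 84.6 = 158.7 kJ/kg
m_dot = Q / dh = 150.6 / 158.7 = 0.949 kg/s

0.949


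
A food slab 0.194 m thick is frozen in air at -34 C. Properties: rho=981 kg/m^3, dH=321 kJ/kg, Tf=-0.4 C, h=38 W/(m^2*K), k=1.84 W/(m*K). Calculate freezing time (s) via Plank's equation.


dT = -0.4 - (-34) = 33.6 K
term1 = a/(2h) = 0.194/(2*38) = 0.002552631579
term2 = a^2/(8k) = 0.194^2/(8*1.84) = 0.002556793478
t = rho*dH*1000/dT * (term1 + term2)
t = 981*321*1000/33.6 * (0.002552631579 + 0.002556793478)
t = 47886 s

47886


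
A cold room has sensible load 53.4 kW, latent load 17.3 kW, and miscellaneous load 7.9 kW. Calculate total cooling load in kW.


Q_total = Q_s + Q_l + Q_misc
Q_total = 53.4 + 17.3 + 7.9
Q_total = 78.6 kW

78.6


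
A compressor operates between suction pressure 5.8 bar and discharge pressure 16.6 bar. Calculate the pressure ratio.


PR = P_high / P_low
PR = 16.6 / 5.8
PR = 2.862

2.862


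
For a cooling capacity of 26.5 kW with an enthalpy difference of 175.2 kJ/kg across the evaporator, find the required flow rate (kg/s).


m_dot = Q / dh
m_dot = 26.5 / 175.2
m_dot = 0.1513 kg/s

0.1513


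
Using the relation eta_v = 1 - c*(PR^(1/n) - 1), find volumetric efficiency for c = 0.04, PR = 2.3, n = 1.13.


PR^(1/n) = 2.3^(1/1.13) = 2.08984044
eta_v = 1 - 0.04 * (2.08984044 - 1)
eta_v = 0.9564

0.9564


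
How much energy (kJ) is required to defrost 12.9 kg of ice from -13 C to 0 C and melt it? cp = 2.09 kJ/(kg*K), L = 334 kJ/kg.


Sensible heat = cp * dT = 2.09 * 13 = 27.17 kJ/kg
Total per kg = 27.17 + 334 = 361.17 kJ/kg
Q = m * total = 12.9 * 361.17
Q = 4659.1 kJ

4659.1


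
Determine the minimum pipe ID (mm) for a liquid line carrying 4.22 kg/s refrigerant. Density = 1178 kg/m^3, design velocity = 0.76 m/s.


A = m_dot / (rho * v) = 4.22 / (1178 * 0.76) = 0.00471360915 m^2
d = sqrt(4*A/pi) * 1000
d = 77.5 mm

77.5


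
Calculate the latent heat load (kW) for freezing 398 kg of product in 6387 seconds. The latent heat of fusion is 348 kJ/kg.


Q_lat = m * h_fg / t
Q_lat = 398 * 348 / 6387
Q_lat = 21.69 kW

21.69


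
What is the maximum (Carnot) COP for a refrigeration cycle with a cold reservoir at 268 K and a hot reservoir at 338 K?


dT = 338 - 268 = 70 K
COP_carnot = T_cold / dT = 268 / 70
COP_carnot = 3.829

3.829


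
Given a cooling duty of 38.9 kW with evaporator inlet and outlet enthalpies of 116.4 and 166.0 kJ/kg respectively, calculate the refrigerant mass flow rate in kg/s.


dh = 166.0 - 116.4 = 49.6 kJ/kg
m_dot = Q / dh = 38.9 / 49.6 = 0.7843 kg/s

0.7843


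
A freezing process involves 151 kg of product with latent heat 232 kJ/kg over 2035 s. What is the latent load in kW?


Q_lat = m * h_fg / t
Q_lat = 151 * 232 / 2035
Q_lat = 17.21 kW

17.21


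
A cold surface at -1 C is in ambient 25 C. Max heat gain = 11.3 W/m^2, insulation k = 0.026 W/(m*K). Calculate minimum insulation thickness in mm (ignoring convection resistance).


dT = 25 - (-1) = 26 K
thickness = k * dT / q_max * 1000
thickness = 0.026 * 26 / 11.3 * 1000
thickness = 59.8 mm

59.8


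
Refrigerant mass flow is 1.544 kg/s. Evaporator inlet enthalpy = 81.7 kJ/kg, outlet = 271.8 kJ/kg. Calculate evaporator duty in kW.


dh = 271.8 - 81.7 = 190.1 kJ/kg
Q_evap = m_dot * dh = 1.544 * 190.1
Q_evap = 293.51 kW

293.51


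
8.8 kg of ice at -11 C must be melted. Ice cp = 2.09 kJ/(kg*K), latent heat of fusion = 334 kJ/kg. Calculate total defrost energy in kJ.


Sensible heat = cp * dT = 2.09 * 11 = 22.99 kJ/kg
Total per kg = 22.99 + 334 = 356.99 kJ/kg
Q = m * total = 8.8 * 356.99
Q = 3141.5 kJ

3141.5


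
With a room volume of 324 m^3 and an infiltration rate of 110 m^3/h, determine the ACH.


ACH = flow / volume
ACH = 110 / 324
ACH = 0.34

0.34


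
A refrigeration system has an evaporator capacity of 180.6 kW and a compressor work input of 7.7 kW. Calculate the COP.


COP = Q_evap / W
COP = 180.6 / 7.7
COP = 23.455

23.455


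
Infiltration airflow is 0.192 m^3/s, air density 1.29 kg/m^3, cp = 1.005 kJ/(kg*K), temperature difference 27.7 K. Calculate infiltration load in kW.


Q = V_dot * rho * cp * dT
Q = 0.192 * 1.29 * 1.005 * 27.7
Q = 6.895 kW

6.895


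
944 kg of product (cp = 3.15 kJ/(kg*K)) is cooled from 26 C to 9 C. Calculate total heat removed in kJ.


dT = 26 - (9) = 17 K
Q = m * cp * dT = 944 * 3.15 * 17
Q = 50551 kJ

50551


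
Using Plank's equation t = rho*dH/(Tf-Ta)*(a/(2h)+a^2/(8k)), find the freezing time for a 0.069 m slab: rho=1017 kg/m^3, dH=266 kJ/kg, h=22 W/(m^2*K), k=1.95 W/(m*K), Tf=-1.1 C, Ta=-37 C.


dT = -1.1 - (-37) = 35.9 K
term1 = a/(2h) = 0.069/(2*22) = 0.001568181818
term2 = a^2/(8k) = 0.069^2/(8*1.95) = 0.0003051923077
t = rho*dH*1000/dT * (term1 + term2)
t = 1017*266*1000/35.9 * (0.001568181818 + 0.0003051923077)
t = 14117 s

14117


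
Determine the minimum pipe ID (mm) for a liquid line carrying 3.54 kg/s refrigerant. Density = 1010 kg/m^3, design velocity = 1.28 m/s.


A = m_dot / (rho * v) = 3.54 / (1010 * 1.28) = 0.002738242574 m^2
d = sqrt(4*A/pi) * 1000
d = 59.0 mm

59.0


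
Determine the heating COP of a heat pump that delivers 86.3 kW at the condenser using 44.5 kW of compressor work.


COP_hp = Q_cond / W
COP_hp = 86.3 / 44.5
COP_hp = 1.939

1.939


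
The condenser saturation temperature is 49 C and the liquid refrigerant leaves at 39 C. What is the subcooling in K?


Subcooling = T_cond - T_liquid
Subcooling = 49 - 39
Subcooling = 10 K

10


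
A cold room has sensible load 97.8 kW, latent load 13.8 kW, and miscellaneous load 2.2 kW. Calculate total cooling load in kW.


Q_total = Q_s + Q_l + Q_misc
Q_total = 97.8 + 13.8 + 2.2
Q_total = 113.8 kW

113.8


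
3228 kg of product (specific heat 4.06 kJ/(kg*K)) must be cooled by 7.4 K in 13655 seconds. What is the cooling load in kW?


Q = m * cp * dT / t
Q = 3228 * 4.06 * 7.4 / 13655
Q = 7.102 kW

7.102


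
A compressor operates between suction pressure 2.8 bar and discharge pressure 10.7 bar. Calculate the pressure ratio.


PR = P_high / P_low
PR = 10.7 / 2.8
PR = 3.821

3.821


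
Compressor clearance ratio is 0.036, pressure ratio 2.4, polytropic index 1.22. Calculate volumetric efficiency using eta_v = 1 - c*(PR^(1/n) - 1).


PR^(1/n) = 2.4^(1/1.22) = 2.049503
eta_v = 1 - 0.036 * (2.049503 - 1)
eta_v = 0.9622

0.9622


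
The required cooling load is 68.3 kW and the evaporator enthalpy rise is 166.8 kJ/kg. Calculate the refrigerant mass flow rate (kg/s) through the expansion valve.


m_dot = Q / dh
m_dot = 68.3 / 166.8
m_dot = 0.4095 kg/s

0.4095


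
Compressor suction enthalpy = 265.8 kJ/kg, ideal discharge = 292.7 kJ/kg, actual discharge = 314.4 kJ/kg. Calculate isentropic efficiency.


dh_ideal = 292.7 - 265.8 = 26.9 kJ/kg
dh_actual = 314.4 - 265.8 = 48.6 kJ/kg
eta_s = dh_ideal / dh_actual = 26.9 / 48.6
eta_s = 0.5535

0.5535


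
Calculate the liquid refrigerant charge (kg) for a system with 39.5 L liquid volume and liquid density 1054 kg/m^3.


Charge = V * rho / 1000
Charge = 39.5 * 1054 / 1000
Charge = 41.63 kg

41.63


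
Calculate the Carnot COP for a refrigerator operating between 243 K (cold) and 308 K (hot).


dT = 308 - 243 = 65 K
COP_carnot = T_cold / dT = 243 / 65
COP_carnot = 3.738

3.738


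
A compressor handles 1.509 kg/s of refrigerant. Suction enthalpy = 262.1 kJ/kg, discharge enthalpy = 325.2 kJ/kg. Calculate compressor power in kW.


dh = 325.2 - 262.1 = 63.1 kJ/kg
W = m_dot * dh = 1.509 * 63.1 = 95.22 kW

95.22


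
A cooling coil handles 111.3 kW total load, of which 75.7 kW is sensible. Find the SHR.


SHR = Q_sensible / Q_total
SHR = 75.7 / 111.3
SHR = 0.68

0.68


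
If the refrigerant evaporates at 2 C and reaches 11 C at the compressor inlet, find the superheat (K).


Superheat = T_suction - T_evap
Superheat = 11 - (2)
Superheat = 9 K

9


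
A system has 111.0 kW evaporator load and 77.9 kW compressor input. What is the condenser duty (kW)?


Q_cond = Q_evap + W
Q_cond = 111.0 + 77.9
Q_cond = 188.9 kW

188.9


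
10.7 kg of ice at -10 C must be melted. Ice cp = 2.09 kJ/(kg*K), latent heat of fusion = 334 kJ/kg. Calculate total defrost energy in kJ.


Sensible heat = cp * dT = 2.09 * 10 = 20.9 kJ/kg
Total per kg = 20.9 + 334 = 354.9 kJ/kg
Q = m * total = 10.7 * 354.9
Q = 3797.4 kJ

3797.4


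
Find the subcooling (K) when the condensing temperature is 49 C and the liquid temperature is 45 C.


Subcooling = T_cond - T_liquid
Subcooling = 49 - 45
Subcooling = 4 K

4


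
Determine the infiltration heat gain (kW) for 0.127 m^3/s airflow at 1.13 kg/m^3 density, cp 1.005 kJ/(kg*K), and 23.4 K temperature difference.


Q = V_dot * rho * cp * dT
Q = 0.127 * 1.13 * 1.005 * 23.4
Q = 3.375 kW

3.375


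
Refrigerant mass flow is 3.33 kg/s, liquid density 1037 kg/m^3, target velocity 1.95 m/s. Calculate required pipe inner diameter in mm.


A = m_dot / (rho * v) = 3.33 / (1037 * 1.95) = 0.00164676211 m^2
d = sqrt(4*A/pi) * 1000
d = 45.8 mm

45.8


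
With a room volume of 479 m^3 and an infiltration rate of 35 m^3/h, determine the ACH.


ACH = flow / volume
ACH = 35 / 479
ACH = 0.073

0.073


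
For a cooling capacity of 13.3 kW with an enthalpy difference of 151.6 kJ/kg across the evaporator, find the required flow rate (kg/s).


m_dot = Q / dh
m_dot = 13.3 / 151.6
m_dot = 0.0877 kg/s

0.0877


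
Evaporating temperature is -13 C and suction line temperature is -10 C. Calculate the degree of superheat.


Superheat = T_suction - T_evap
Superheat = -10 - (-13)
Superheat = 3 K

3


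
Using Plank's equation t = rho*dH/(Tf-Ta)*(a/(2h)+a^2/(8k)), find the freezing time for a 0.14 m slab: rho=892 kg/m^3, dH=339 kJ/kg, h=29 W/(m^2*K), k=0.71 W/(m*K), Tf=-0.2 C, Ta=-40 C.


dT = -0.2 - (-40) = 39.8 K
term1 = a/(2h) = 0.14/(2*29) = 0.002413793103
term2 = a^2/(8k) = 0.14^2/(8*0.71) = 0.003450704225
t = rho*dH*1000/dT * (term1 + term2)
t = 892*339*1000/39.8 * (0.002413793103 + 0.003450704225)
t = 44557 s

44557


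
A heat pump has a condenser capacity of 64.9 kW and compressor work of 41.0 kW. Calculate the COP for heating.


COP_hp = Q_cond / W
COP_hp = 64.9 / 41.0
COP_hp = 1.583

1.583


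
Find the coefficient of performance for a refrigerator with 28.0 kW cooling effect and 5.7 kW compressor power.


COP = Q_evap / W
COP = 28.0 / 5.7
COP = 4.912

4.912


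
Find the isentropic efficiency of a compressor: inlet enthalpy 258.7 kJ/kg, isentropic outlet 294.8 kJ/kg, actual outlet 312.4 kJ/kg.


dh_ideal = 294.8 - 258.7 = 36.1 kJ/kg
dh_actual = 312.4 - 258.7 = 53.7 kJ/kg
eta_s = dh_ideal / dh_actual = 36.1 / 53.7
eta_s = 0.6723

0.6723


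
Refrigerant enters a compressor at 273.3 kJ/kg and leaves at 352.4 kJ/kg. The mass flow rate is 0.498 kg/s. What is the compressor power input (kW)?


dh = 352.4 - 273.3 = 79.1 kJ/kg
W = m_dot * dh = 0.498 * 79.1 = 39.39 kW

39.39


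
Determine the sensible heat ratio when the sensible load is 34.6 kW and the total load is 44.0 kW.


SHR = Q_sensible / Q_total
SHR = 34.6 / 44.0
SHR = 0.786

0.786


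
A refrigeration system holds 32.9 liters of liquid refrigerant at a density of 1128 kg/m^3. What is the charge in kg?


Charge = V * rho / 1000
Charge = 32.9 * 1128 / 1000
Charge = 37.11 kg

37.11


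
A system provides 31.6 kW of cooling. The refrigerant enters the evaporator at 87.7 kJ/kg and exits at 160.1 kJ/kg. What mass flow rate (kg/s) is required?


dh = 160.1 - 87.7 = 72.4 kJ/kg
m_dot = Q / dh = 31.6 / 72.4 = 0.4365 kg/s

0.4365


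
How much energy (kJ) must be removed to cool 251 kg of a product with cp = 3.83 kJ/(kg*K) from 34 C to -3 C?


dT = 34 - (-3) = 37 K
Q = m * cp * dT = 251 * 3.83 * 37
Q = 35569 kJ

35569


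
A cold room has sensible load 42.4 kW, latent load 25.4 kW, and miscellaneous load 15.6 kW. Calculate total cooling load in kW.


Q_total = Q_s + Q_l + Q_misc
Q_total = 42.4 + 25.4 + 15.6
Q_total = 83.4 kW

83.4


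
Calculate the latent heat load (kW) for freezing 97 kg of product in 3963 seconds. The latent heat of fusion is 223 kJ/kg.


Q_lat = m * h_fg / t
Q_lat = 97 * 223 / 3963
Q_lat = 5.46 kW

5.46


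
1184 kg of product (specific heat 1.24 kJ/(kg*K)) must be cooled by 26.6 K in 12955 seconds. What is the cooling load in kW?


Q = m * cp * dT / t
Q = 1184 * 1.24 * 26.6 / 12955
Q = 3.015 kW

3.015


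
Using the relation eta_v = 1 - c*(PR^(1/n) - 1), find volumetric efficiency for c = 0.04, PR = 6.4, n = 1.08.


PR^(1/n) = 6.4^(1/1.08) = 5.57780001
eta_v = 1 - 0.04 * (5.57780001 - 1)
eta_v = 0.8169

0.8169


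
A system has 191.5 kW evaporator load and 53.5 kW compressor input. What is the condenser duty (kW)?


Q_cond = Q_evap + W
Q_cond = 191.5 + 53.5
Q_cond = 245.0 kW

245.0


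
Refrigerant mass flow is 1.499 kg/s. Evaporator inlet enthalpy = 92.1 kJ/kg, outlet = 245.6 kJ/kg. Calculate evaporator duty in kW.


dh = 245.6 - 92.1 = 153.5 kJ/kg
Q_evap = m_dot * dh = 1.499 * 153.5
Q_evap = 230.1 kW

230.1


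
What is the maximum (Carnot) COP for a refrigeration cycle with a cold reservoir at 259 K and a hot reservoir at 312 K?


dT = 312 - 259 = 53 K
COP_carnot = T_cold / dT = 259 / 53
COP_carnot = 4.887

4.887


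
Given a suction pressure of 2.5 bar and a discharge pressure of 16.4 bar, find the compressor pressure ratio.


PR = P_high / P_low
PR = 16.4 / 2.5
PR = 6.56

6.56


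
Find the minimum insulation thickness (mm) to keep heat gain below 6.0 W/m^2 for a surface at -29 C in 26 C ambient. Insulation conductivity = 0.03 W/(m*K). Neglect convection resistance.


dT = 26 - (-29) = 55 K
thickness = k * dT / q_max * 1000
thickness = 0.03 * 55 / 6.0 * 1000
thickness = 275.0 mm

275.0


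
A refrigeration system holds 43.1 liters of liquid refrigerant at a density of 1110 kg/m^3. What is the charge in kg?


Charge = V * rho / 1000
Charge = 43.1 * 1110 / 1000
Charge = 47.84 kg

47.84


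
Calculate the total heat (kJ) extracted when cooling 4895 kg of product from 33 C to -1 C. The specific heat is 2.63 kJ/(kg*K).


dT = 33 - (-1) = 34 K
Q = m * cp * dT = 4895 * 2.63 * 34
Q = 437711 kJ

437711


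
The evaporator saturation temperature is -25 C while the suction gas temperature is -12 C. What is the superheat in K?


Superheat = T_suction - T_evap
Superheat = -12 - (-25)
Superheat = 13 K

13


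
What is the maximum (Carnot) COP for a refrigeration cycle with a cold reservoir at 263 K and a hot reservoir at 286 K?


dT = 286 - 263 = 23 K
COP_carnot = T_cold / dT = 263 / 23
COP_carnot = 11.435

11.435


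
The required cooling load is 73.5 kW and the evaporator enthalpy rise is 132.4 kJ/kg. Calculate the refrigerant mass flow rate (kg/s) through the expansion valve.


m_dot = Q / dh
m_dot = 73.5 / 132.4
m_dot = 0.5551 kg/s

0.5551


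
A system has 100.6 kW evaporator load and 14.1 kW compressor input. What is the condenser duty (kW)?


Q_cond = Q_evap + W
Q_cond = 100.6 + 14.1
Q_cond = 114.7 kW

114.7


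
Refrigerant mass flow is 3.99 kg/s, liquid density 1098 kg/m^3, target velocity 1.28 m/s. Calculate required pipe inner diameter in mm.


A = m_dot / (rho * v) = 3.99 / (1098 * 1.28) = 0.002838968579 m^2
d = sqrt(4*A/pi) * 1000
d = 60.1 mm

60.1


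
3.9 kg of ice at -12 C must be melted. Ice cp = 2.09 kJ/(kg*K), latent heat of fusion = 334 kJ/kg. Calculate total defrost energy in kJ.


Sensible heat = cp * dT = 2.09 * 12 = 25.08 kJ/kg
Total per kg = 25.08 + 334 = 359.08 kJ/kg
Q = m * total = 3.9 * 359.08
Q = 1400.4 kJ

1400.4


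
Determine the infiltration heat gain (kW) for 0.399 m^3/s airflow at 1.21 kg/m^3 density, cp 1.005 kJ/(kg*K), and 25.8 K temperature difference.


Q = V_dot * rho * cp * dT
Q = 0.399 * 1.21 * 1.005 * 25.8
Q = 12.518 kW

12.518
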